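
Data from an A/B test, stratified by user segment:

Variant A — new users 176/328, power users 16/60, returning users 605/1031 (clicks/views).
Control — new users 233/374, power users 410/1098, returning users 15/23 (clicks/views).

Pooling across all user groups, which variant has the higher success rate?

Variant A

New users: Variant A 176/328 = 53.7%, Control 233/374 = 62.3% → Control
Power users: Variant A 16/60 = 26.7%, Control 410/1098 = 37.3% → Control
Returning users: Variant A 605/1031 = 58.7%, Control 15/23 = 65.2% → Control
Overall: Variant A 797/1419 = 56.2%, Control 658/1495 = 44.0% → Variant A
(Control wins every user group but Variant A wins overall — Control's views skew toward the low-rate power users group.)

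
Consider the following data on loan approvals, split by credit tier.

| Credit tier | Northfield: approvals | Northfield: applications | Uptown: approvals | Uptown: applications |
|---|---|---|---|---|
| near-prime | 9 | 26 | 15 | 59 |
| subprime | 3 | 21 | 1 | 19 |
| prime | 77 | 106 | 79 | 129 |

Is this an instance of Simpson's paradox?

No

Near-prime: Northfield 9/26 = 34.6%, Uptown 15/59 = 25.4% → Northfield
Subprime: Northfield 3/21 = 14.3%, Uptown 1/19 = 5.3% → Northfield
Prime: Northfield 77/106 = 72.6%, Uptown 79/129 = 61.2% → Northfield
Overall: Northfield 89/153 = 58.2%, Uptown 95/207 = 45.9% → Northfield
Northfield wins overall and in every credit group — no reversal.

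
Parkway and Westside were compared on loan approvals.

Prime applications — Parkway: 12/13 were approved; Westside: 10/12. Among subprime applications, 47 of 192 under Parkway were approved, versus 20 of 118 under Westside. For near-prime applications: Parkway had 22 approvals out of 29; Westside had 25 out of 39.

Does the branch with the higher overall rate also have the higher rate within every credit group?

Yes

Prime: Parkway 12/13 = 92.3%, Westside 10/12 = 83.3% → Parkway
Subprime: Parkway 47/192 = 24.5%, Westside 20/118 = 16.9% → Parkway
Near-prime: Parkway 22/29 = 75.9%, Westside 25/39 = 64.1% → Parkway
Overall: Parkway 81/234 = 34.6%, Westside 55/169 = 32.5% → Parkway
Parkway wins overall and in every credit group — no reversal.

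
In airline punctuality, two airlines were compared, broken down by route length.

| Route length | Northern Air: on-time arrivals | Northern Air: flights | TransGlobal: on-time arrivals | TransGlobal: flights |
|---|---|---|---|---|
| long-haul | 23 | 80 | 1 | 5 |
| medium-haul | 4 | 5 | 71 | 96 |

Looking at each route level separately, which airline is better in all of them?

Northern Air

Long-haul: Northern Air 23/80 = 28.8%, TransGlobal 1/5 = 20.0% → Northern Air
Medium-haul: Northern Air 4/5 = 80.0%, TransGlobal 71/96 = 74.0% → Northern Air
Northern Air has the higher rate in both groups.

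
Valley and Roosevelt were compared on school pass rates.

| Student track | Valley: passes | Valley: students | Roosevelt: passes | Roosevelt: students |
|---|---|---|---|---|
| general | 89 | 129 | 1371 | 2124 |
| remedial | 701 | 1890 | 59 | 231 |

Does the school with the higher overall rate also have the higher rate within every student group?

No

General: Valley 89/129 = 69.0%, Roosevelt 1371/2124 = 64.5% → Valley
Remedial: Valley 701/1890 = 37.1%, Roosevelt 59/231 = 25.5% → Valley
Overall: Valley 790/2019 = 39.1%, Roosevelt 1430/2355 = 60.7% → Roosevelt
Valley wins each student group but Roosevelt wins overall — the comparison reverses. Valley's students skew toward remedial, which has a lower base rate.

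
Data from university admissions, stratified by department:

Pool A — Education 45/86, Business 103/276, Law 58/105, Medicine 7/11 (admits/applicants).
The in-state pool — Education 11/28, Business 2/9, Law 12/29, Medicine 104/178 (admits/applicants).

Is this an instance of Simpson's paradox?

Education: Pool A 45/86 = 52.3%, the in-state pool 11/28 = 39.3% → Pool A
Business: Pool A 103/276 = 37.3%, the in-state pool 2/9 = 22.2% → Pool A
Law: Pool A 58/105 = 55.2%, the in-state pool 12/29 = 41.4% → Pool A
Medicine: Pool A 7/11 = 63.6%, the in-state pool 104/178 = 58.4% → Pool A
Overall: Pool A 213/478 = 44.6%, the in-state pool 129/244 = 52.9% → the in-state pool
Pool A wins each department group but the in-state pool wins overall — the comparison reverses. Pool A's applicants skew toward Business, which has a lower base rate.

Yes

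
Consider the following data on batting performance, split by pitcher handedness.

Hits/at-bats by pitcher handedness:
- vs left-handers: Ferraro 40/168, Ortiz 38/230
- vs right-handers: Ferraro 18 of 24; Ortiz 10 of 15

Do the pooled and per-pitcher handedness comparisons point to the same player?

Yes

Vs left-handers: Ferraro 40/168 = 23.8%, Ortiz 38/230 = 16.5% → Ferraro
Vs right-handers: Ferraro 18/24 = 75.0%, Ortiz 10/15 = 66.7% → Ferraro
Overall: Ferraro 58/192 = 30.2%, Ortiz 48/245 = 19.6% → Ferraro
Ferraro wins overall and in every pitcher group — no reversal.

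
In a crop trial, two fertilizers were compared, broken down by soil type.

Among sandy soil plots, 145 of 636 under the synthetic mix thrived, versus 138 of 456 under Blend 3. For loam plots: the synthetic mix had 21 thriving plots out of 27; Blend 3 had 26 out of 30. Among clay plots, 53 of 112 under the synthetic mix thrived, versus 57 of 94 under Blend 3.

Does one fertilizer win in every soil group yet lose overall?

Sandy soil: the synthetic mix 145/636 = 22.8%, Blend 3 138/456 = 30.3% → Blend 3
Loam: the synthetic mix 21/27 = 77.8%, Blend 3 26/30 = 86.7% → Blend 3
Clay: the synthetic mix 53/112 = 47.3%, Blend 3 57/94 = 60.6% → Blend 3
Overall: the synthetic mix 219/775 = 28.3%, Blend 3 221/580 = 38.1% → Blend 3
Blend 3 wins overall and in every soil group — no reversal.

No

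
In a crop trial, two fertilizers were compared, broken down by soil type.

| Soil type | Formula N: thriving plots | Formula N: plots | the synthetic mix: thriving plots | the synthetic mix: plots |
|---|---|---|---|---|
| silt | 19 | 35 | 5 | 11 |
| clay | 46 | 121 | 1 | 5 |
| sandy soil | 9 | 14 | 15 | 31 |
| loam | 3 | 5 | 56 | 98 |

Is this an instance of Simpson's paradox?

Yes

Silt: Formula N 19/35 = 54.3%, the synthetic mix 5/11 = 45.5% → Formula N
Clay: Formula N 46/121 = 38.0%, the synthetic mix 1/5 = 20.0% → Formula N
Sandy soil: Formula N 9/14 = 64.3%, the synthetic mix 15/31 = 48.4% → Formula N
Loam: Formula N 3/5 = 60.0%, the synthetic mix 56/98 = 57.1% → Formula N
Overall: Formula N 77/175 = 44.0%, the synthetic mix 77/145 = 53.1% → the synthetic mix
Formula N wins each soil group but the synthetic mix wins overall — the comparison reverses. Formula N's plots skew toward clay, which has a lower base rate.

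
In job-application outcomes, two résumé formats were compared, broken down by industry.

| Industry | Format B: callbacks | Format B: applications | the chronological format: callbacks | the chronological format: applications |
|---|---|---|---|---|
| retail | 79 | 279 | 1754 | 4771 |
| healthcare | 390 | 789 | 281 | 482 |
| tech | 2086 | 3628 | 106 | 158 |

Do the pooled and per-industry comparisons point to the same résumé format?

No

Retail: Format B 79/279 = 28.3%, the chronological format 1754/4771 = 36.8% → the chronological format
Healthcare: Format B 390/789 = 49.4%, the chronological format 281/482 = 58.3% → the chronological format
Tech: Format B 2086/3628 = 57.5%, the chronological format 106/158 = 67.1% → the chronological format
Overall: Format B 2555/4696 = 54.4%, the chronological format 2141/5411 = 39.6% → Format B
The chronological format wins each industry group but Format B wins overall — the comparison reverses. The chronological format's applications skew toward retail, which has a lower base rate.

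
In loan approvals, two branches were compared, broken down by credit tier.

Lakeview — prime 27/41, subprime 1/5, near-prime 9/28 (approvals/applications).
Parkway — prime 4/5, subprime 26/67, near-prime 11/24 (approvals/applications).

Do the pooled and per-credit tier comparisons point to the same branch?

No

Prime: Lakeview 27/41 = 65.9%, Parkway 4/5 = 80.0% → Parkway
Subprime: Lakeview 1/5 = 20.0%, Parkway 26/67 = 38.8% → Parkway
Near-prime: Lakeview 9/28 = 32.1%, Parkway 11/24 = 45.8% → Parkway
Overall: Lakeview 37/74 = 50.0%, Parkway 41/96 = 42.7% → Lakeview
Parkway wins each credit group but Lakeview wins overall — the comparison reverses. Parkway's applications skew toward subprime, which has a lower base rate.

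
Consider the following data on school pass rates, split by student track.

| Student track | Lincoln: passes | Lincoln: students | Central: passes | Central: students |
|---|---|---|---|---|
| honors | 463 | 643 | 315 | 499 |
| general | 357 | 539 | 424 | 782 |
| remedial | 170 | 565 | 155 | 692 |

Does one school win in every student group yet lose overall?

No

Honors: Lincoln 463/643 = 72.0%, Central 315/499 = 63.1% → Lincoln
General: Lincoln 357/539 = 66.2%, Central 424/782 = 54.2% → Lincoln
Remedial: Lincoln 170/565 = 30.1%, Central 155/692 = 22.4% → Lincoln
Overall: Lincoln 990/1747 = 56.7%, Central 894/1973 = 45.3% → Lincoln
Lincoln wins overall and in every student group — no reversal.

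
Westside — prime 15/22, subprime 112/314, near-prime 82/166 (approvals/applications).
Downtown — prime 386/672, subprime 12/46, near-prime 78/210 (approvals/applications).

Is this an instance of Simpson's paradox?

Yes

Prime: Westside 15/22 = 68.2%, Downtown 386/672 = 57.4% → Westside
Subprime: Westside 112/314 = 35.7%, Downtown 12/46 = 26.1% → Westside
Near-prime: Westside 82/166 = 49.4%, Downtown 78/210 = 37.1% → Westside
Overall: Westside 209/502 = 41.6%, Downtown 476/928 = 51.3% → Downtown
Westside wins each credit group but Downtown wins overall — the comparison reverses. Westside's applications skew toward subprime, which has a lower base rate.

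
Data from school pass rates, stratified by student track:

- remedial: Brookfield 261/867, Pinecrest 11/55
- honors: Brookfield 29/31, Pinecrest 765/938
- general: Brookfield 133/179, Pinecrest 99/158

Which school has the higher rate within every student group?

Remedial: Brookfield 261/867 = 30.1%, Pinecrest 11/55 = 20.0% → Brookfield
Honors: Brookfield 29/31 = 93.5%, Pinecrest 765/938 = 81.6% → Brookfield
General: Brookfield 133/179 = 74.3%, Pinecrest 99/158 = 62.7% → Brookfield
Brookfield has the higher rate in all 3 groups.

Brookfield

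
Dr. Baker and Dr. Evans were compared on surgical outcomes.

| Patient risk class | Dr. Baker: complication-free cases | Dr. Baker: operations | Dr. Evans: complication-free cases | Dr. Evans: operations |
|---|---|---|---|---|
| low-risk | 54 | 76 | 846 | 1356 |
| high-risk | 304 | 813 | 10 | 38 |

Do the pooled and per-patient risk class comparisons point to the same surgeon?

Low-risk: Dr. Baker 54/76 = 71.1%, Dr. Evans 846/1356 = 62.4% → Dr. Baker
High-risk: Dr. Baker 304/813 = 37.4%, Dr. Evans 10/38 = 26.3% → Dr. Baker
Overall: Dr. Baker 358/889 = 40.3%, Dr. Evans 856/1394 = 61.4% → Dr. Evans
Dr. Baker wins each patient risk group but Dr. Evans wins overall — the comparison reverses. Dr. Baker's operations skew toward high-risk, which has a lower base rate.

No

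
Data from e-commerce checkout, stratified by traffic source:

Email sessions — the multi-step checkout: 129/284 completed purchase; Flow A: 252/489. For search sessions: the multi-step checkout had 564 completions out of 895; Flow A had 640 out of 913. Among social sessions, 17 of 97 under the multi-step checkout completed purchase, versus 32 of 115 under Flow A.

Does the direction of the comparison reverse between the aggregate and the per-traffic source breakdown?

Email: the multi-step checkout 129/284 = 45.4%, Flow A 252/489 = 51.5% → Flow A
Search: the multi-step checkout 564/895 = 63.0%, Flow A 640/913 = 70.1% → Flow A
Social: the multi-step checkout 17/97 = 17.5%, Flow A 32/115 = 27.8% → Flow A
Overall: the multi-step checkout 710/1276 = 55.6%, Flow A 924/1517 = 60.9% → Flow A
Flow A wins overall and in every traffic group — no reversal.

No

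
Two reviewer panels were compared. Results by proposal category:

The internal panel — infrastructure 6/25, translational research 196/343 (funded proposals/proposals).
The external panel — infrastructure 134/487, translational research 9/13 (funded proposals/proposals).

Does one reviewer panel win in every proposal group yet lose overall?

Infrastructure: the internal panel 6/25 = 24.0%, the external panel 134/487 = 27.5% → the external panel
Translational research: the internal panel 196/343 = 57.1%, the external panel 9/13 = 69.2% → the external panel
Overall: the internal panel 202/368 = 54.9%, the external panel 143/500 = 28.6% → the internal panel
The external panel wins each proposal group but the internal panel wins overall — the comparison reverses. The external panel's proposals skew toward infrastructure, which has a lower base rate.

Yes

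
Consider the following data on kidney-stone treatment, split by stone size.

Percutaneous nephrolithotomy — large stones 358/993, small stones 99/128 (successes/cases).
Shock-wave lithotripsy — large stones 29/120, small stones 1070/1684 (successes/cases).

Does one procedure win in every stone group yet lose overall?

Large stones: percutaneous nephrolithotomy 358/993 = 36.1%, shock-wave lithotripsy 29/120 = 24.2% → percutaneous nephrolithotomy
Small stones: percutaneous nephrolithotomy 99/128 = 77.3%, shock-wave lithotripsy 1070/1684 = 63.5% → percutaneous nephrolithotomy
Overall: percutaneous nephrolithotomy 457/1121 = 40.8%, shock-wave lithotripsy 1099/1804 = 60.9% → shock-wave lithotripsy
Percutaneous nephrolithotomy wins each stone group but shock-wave lithotripsy wins overall — the comparison reverses. Percutaneous nephrolithotomy's cases skew toward large stones, which has a lower base rate.

Yes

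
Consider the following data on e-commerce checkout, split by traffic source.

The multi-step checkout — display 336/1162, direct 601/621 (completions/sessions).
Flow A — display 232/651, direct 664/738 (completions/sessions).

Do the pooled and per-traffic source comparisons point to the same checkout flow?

No

Display: the multi-step checkout 336/1162 = 28.9%, Flow A 232/651 = 35.6% → Flow A
Direct: the multi-step checkout 601/621 = 96.8%, Flow A 664/738 = 90.0% → the multi-step checkout
Overall: the multi-step checkout 937/1783 = 52.6%, Flow A 896/1389 = 64.5% → Flow A
Neither sweeps: the multi-step checkout wins 1 of 2 groups, Flow A wins 1. Flow A wins overall but not every group — no Simpson reversal.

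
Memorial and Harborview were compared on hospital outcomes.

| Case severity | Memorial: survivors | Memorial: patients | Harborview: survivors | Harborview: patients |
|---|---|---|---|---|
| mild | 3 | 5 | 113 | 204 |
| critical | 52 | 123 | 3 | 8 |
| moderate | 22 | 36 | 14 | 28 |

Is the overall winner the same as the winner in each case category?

Mild: Memorial 3/5 = 60.0%, Harborview 113/204 = 55.4% → Memorial
Critical: Memorial 52/123 = 42.3%, Harborview 3/8 = 37.5% → Memorial
Moderate: Memorial 22/36 = 61.1%, Harborview 14/28 = 50.0% → Memorial
Overall: Memorial 77/164 = 47.0%, Harborview 130/240 = 54.2% → Harborview
Memorial wins each case group but Harborview wins overall — the comparison reverses. Memorial's patients skew toward critical, which has a lower base rate.

No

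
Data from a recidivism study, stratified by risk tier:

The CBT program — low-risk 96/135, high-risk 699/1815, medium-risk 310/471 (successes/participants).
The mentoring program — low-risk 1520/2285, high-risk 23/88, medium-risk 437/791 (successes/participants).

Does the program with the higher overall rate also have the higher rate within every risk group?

No

Low-risk: the CBT program 96/135 = 71.1%, the mentoring program 1520/2285 = 66.5% → the CBT program
High-risk: the CBT program 699/1815 = 38.5%, the mentoring program 23/88 = 26.1% → the CBT program
Medium-risk: the CBT program 310/471 = 65.8%, the mentoring program 437/791 = 55.2% → the CBT program
Overall: the CBT program 1105/2421 = 45.6%, the mentoring program 1980/3164 = 62.6% → the mentoring program
The CBT program wins each risk group but the mentoring program wins overall — the comparison reverses. The CBT program's participants skew toward high-risk, which has a lower base rate.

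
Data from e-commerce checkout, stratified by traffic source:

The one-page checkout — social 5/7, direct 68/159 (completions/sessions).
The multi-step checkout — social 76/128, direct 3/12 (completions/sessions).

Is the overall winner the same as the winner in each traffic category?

Social: the one-page checkout 5/7 = 71.4%, the multi-step checkout 76/128 = 59.4% → the one-page checkout
Direct: the one-page checkout 68/159 = 42.8%, the multi-step checkout 3/12 = 25.0% → the one-page checkout
Overall: the one-page checkout 73/166 = 44.0%, the multi-step checkout 79/140 = 56.4% → the multi-step checkout
The one-page checkout wins each traffic group but the multi-step checkout wins overall — the comparison reverses. The one-page checkout's sessions skew toward direct, which has a lower base rate.

No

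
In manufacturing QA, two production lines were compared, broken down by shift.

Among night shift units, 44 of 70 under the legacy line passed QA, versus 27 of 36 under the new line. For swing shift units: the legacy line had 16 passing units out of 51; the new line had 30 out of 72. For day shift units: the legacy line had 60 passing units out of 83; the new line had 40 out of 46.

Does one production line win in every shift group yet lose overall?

No

Night shift: the legacy line 44/70 = 62.9%, the new line 27/36 = 75.0% → the new line
Swing shift: the legacy line 16/51 = 31.4%, the new line 30/72 = 41.7% → the new line
Day shift: the legacy line 60/83 = 72.3%, the new line 40/46 = 87.0% → the new line
Overall: the legacy line 120/204 = 58.8%, the new line 97/154 = 63.0% → the new line
The new line wins overall and in every shift group — no reversal.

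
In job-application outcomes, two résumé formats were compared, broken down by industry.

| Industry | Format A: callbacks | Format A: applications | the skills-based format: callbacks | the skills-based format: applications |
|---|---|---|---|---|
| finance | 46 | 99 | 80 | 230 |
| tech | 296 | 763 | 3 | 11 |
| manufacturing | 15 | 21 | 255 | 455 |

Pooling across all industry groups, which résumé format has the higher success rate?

the skills-based format

Finance: Format A 46/99 = 46.5%, the skills-based format 80/230 = 34.8% → Format A
Tech: Format A 296/763 = 38.8%, the skills-based format 3/11 = 27.3% → Format A
Manufacturing: Format A 15/21 = 71.4%, the skills-based format 255/455 = 56.0% → Format A
Overall: Format A 357/883 = 40.4%, the skills-based format 338/696 = 48.6% → the skills-based format
(Format A wins every industry group but the skills-based format wins overall — Format A's applications skew toward the low-rate tech group.)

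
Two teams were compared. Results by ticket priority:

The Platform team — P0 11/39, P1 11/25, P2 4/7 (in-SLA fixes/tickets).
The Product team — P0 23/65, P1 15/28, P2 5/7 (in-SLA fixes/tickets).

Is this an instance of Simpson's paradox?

P0: the Platform team 11/39 = 28.2%, the Product team 23/65 = 35.4% → the Product team
P1: the Platform team 11/25 = 44.0%, the Product team 15/28 = 53.6% → the Product team
P2: the Platform team 4/7 = 57.1%, the Product team 5/7 = 71.4% → the Product team
Overall: the Platform team 26/71 = 36.6%, the Product team 43/100 = 43.0% → the Product team
The Product team wins overall and in every ticket group — no reversal.

No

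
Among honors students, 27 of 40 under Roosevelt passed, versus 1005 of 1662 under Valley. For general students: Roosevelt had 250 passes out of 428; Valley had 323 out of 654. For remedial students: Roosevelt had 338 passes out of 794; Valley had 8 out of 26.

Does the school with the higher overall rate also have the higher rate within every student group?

Honors: Roosevelt 27/40 = 67.5%, Valley 1005/1662 = 60.5% → Roosevelt
General: Roosevelt 250/428 = 58.4%, Valley 323/654 = 49.4% → Roosevelt
Remedial: Roosevelt 338/794 = 42.6%, Valley 8/26 = 30.8% → Roosevelt
Overall: Roosevelt 615/1262 = 48.7%, Valley 1336/2342 = 57.0% → Valley
Roosevelt wins each student group but Valley wins overall — the comparison reverses. Roosevelt's students skew toward remedial, which has a lower base rate.

No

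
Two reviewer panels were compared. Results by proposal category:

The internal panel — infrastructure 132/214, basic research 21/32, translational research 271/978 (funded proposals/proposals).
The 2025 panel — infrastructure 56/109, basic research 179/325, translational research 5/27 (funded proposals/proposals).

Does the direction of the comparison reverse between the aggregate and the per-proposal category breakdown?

Yes

Infrastructure: the internal panel 132/214 = 61.7%, the 2025 panel 56/109 = 51.4% → the internal panel
Basic research: the internal panel 21/32 = 65.6%, the 2025 panel 179/325 = 55.1% → the internal panel
Translational research: the internal panel 271/978 = 27.7%, the 2025 panel 5/27 = 18.5% → the internal panel
Overall: the internal panel 424/1224 = 34.6%, the 2025 panel 240/461 = 52.1% → the 2025 panel
The internal panel wins each proposal group but the 2025 panel wins overall — the comparison reverses. The internal panel's proposals skew toward translational research, which has a lower base rate.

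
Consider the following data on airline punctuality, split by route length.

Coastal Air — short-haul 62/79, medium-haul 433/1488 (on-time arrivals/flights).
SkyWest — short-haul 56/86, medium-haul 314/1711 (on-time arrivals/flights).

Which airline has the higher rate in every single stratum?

Coastal Air

Short-haul: Coastal Air 62/79 = 78.5%, SkyWest 56/86 = 65.1% → Coastal Air
Medium-haul: Coastal Air 433/1488 = 29.1%, SkyWest 314/1711 = 18.4% → Coastal Air
Coastal Air has the higher rate in both groups.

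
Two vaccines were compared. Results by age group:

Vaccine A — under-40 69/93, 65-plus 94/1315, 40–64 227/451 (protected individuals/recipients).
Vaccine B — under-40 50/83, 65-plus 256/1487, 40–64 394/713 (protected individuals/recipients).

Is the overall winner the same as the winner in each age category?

No

Under-40: Vaccine A 69/93 = 74.2%, Vaccine B 50/83 = 60.2% → Vaccine A
65-plus: Vaccine A 94/1315 = 7.1%, Vaccine B 256/1487 = 17.2% → Vaccine B
40–64: Vaccine A 227/451 = 50.3%, Vaccine B 394/713 = 55.3% → Vaccine B
Overall: Vaccine A 390/1859 = 21.0%, Vaccine B 700/2283 = 30.7% → Vaccine B
Neither sweeps: Vaccine A wins 1 of 3 groups, Vaccine B wins 2. Vaccine B wins overall but not every group — no Simpson reversal.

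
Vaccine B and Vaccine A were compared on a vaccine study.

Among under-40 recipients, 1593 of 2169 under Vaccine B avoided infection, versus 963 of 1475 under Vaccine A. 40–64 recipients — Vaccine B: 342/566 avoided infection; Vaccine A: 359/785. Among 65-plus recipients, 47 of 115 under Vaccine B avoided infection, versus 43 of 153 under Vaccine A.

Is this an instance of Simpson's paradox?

Under-40: Vaccine B 1593/2169 = 73.4%, Vaccine A 963/1475 = 65.3% → Vaccine B
40–64: Vaccine B 342/566 = 60.4%, Vaccine A 359/785 = 45.7% → Vaccine B
65-plus: Vaccine B 47/115 = 40.9%, Vaccine A 43/153 = 28.1% → Vaccine B
Overall: Vaccine B 1982/2850 = 69.5%, Vaccine A 1365/2413 = 56.6% → Vaccine B
Vaccine B wins overall and in every age group — no reversal.

No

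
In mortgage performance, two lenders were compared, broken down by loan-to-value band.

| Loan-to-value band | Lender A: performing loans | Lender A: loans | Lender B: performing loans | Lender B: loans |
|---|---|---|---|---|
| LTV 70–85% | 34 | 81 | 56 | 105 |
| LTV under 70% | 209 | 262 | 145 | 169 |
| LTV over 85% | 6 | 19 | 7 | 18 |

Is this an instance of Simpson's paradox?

No

LTV 70–85%: Lender A 34/81 = 42.0%, Lender B 56/105 = 53.3% → Lender B
LTV under 70%: Lender A 209/262 = 79.8%, Lender B 145/169 = 85.8% → Lender B
LTV over 85%: Lender A 6/19 = 31.6%, Lender B 7/18 = 38.9% → Lender B
Overall: Lender A 249/362 = 68.8%, Lender B 208/292 = 71.2% → Lender B
Lender B wins overall and in every loan-to-value group — no reversal.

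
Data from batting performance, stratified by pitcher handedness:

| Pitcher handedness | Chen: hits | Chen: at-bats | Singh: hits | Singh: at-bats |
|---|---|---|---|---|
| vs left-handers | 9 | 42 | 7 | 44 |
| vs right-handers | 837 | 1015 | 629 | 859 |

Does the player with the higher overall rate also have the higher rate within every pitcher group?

Vs left-handers: Chen 9/42 = 21.4%, Singh 7/44 = 15.9% → Chen
Vs right-handers: Chen 837/1015 = 82.5%, Singh 629/859 = 73.2% → Chen
Overall: Chen 846/1057 = 80.0%, Singh 636/903 = 70.4% → Chen
Chen wins overall and in every pitcher group — no reversal.

Yes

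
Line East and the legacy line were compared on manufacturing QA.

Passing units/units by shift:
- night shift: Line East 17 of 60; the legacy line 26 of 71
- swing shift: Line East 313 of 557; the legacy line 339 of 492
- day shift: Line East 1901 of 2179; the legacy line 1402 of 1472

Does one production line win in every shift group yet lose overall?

Night shift: Line East 17/60 = 28.3%, the legacy line 26/71 = 36.6% → the legacy line
Swing shift: Line East 313/557 = 56.2%, the legacy line 339/492 = 68.9% → the legacy line
Day shift: Line East 1901/2179 = 87.2%, the legacy line 1402/1472 = 95.2% → the legacy line
Overall: Line East 2231/2796 = 79.8%, the legacy line 1767/2035 = 86.8% → the legacy line
The legacy line wins overall and in every shift group — no reversal.

No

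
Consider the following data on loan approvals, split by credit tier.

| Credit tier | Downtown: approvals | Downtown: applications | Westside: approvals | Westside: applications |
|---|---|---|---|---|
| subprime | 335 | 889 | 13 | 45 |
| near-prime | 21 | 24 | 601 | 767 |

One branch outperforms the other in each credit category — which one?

Downtown

Subprime: Downtown 335/889 = 37.7%, Westside 13/45 = 28.9% → Downtown
Near-prime: Downtown 21/24 = 87.5%, Westside 601/767 = 78.4% → Downtown
Downtown has the higher rate in both groups.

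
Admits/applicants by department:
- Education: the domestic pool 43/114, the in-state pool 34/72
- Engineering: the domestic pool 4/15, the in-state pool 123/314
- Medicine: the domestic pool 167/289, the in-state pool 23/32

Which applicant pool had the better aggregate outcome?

the domestic pool

Education: the domestic pool 43/114 = 37.7%, the in-state pool 34/72 = 47.2% → the in-state pool
Engineering: the domestic pool 4/15 = 26.7%, the in-state pool 123/314 = 39.2% → the in-state pool
Medicine: the domestic pool 167/289 = 57.8%, the in-state pool 23/32 = 71.9% → the in-state pool
Overall: the domestic pool 214/418 = 51.2%, the in-state pool 180/418 = 43.1% → the domestic pool
(The in-state pool wins every department group but the domestic pool wins overall — the in-state pool's applicants skew toward the low-rate Engineering group.)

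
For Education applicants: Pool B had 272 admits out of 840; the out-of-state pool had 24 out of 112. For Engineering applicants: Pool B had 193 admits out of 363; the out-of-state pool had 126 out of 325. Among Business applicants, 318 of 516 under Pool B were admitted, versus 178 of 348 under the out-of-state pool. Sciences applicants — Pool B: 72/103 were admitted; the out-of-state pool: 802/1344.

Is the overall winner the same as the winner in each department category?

No

Education: Pool B 272/840 = 32.4%, the out-of-state pool 24/112 = 21.4% → Pool B
Engineering: Pool B 193/363 = 53.2%, the out-of-state pool 126/325 = 38.8% → Pool B
Business: Pool B 318/516 = 61.6%, the out-of-state pool 178/348 = 51.1% → Pool B
Sciences: Pool B 72/103 = 69.9%, the out-of-state pool 802/1344 = 59.7% → Pool B
Overall: Pool B 855/1822 = 46.9%, the out-of-state pool 1130/2129 = 53.1% → the out-of-state pool
Pool B wins each department group but the out-of-state pool wins overall — the comparison reverses. Pool B's applicants skew toward Education, which has a lower base rate.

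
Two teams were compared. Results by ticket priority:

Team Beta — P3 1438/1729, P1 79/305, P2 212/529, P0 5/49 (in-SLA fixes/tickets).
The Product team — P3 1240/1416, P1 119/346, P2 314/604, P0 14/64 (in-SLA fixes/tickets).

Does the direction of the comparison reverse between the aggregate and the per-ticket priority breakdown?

No

P3: Team Beta 1438/1729 = 83.2%, the Product team 1240/1416 = 87.6% → the Product team
P1: Team Beta 79/305 = 25.9%, the Product team 119/346 = 34.4% → the Product team
P2: Team Beta 212/529 = 40.1%, the Product team 314/604 = 52.0% → the Product team
P0: Team Beta 5/49 = 10.2%, the Product team 14/64 = 21.9% → the Product team
Overall: Team Beta 1734/2612 = 66.4%, the Product team 1687/2430 = 69.4% → the Product team
The Product team wins overall and in every ticket group — no reversal.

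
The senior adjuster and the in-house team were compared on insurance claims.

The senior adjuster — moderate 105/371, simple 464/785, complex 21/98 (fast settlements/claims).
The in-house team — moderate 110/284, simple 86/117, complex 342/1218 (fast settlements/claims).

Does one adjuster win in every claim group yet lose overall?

Moderate: the senior adjuster 105/371 = 28.3%, the in-house team 110/284 = 38.7% → the in-house team
Simple: the senior adjuster 464/785 = 59.1%, the in-house team 86/117 = 73.5% → the in-house team
Complex: the senior adjuster 21/98 = 21.4%, the in-house team 342/1218 = 28.1% → the in-house team
Overall: the senior adjuster 590/1254 = 47.0%, the in-house team 538/1619 = 33.2% → the senior adjuster
The in-house team wins each claim group but the senior adjuster wins overall — the comparison reverses. The in-house team's claims skew toward complex, which has a lower base rate.

Yes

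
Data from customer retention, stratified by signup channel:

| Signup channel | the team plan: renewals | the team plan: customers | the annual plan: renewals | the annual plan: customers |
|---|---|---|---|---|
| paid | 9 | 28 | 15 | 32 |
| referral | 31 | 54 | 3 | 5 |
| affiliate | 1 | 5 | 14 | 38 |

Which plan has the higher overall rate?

Paid: the team plan 9/28 = 32.1%, the annual plan 15/32 = 46.9% → the annual plan
Referral: the team plan 31/54 = 57.4%, the annual plan 3/5 = 60.0% → the annual plan
Affiliate: the team plan 1/5 = 20.0%, the annual plan 14/38 = 36.8% → the annual plan
Overall: the team plan 41/87 = 47.1%, the annual plan 32/75 = 42.7% → the team plan
(The annual plan wins every signup group but the team plan wins overall — the annual plan's customers skew toward the low-rate affiliate group.)

the team plan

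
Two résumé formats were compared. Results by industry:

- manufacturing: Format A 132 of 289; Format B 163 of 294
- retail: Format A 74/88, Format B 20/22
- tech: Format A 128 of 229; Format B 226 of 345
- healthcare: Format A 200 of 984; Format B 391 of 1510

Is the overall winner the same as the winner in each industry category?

Yes

Manufacturing: Format A 132/289 = 45.7%, Format B 163/294 = 55.4% → Format B
Retail: Format A 74/88 = 84.1%, Format B 20/22 = 90.9% → Format B
Tech: Format A 128/229 = 55.9%, Format B 226/345 = 65.5% → Format B
Healthcare: Format A 200/984 = 20.3%, Format B 391/1510 = 25.9% → Format B
Overall: Format A 534/1590 = 33.6%, Format B 800/2171 = 36.8% → Format B
Format B wins overall and in every industry group — no reversal.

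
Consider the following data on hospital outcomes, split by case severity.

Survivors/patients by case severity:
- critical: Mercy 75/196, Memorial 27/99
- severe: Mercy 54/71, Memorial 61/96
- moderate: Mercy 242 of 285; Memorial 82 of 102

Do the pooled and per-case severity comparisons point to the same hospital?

Critical: Mercy 75/196 = 38.3%, Memorial 27/99 = 27.3% → Mercy
Severe: Mercy 54/71 = 76.1%, Memorial 61/96 = 63.5% → Mercy
Moderate: Mercy 242/285 = 84.9%, Memorial 82/102 = 80.4% → Mercy
Overall: Mercy 371/552 = 67.2%, Memorial 170/297 = 57.2% → Mercy
Mercy wins overall and in every case group — no reversal.

Yes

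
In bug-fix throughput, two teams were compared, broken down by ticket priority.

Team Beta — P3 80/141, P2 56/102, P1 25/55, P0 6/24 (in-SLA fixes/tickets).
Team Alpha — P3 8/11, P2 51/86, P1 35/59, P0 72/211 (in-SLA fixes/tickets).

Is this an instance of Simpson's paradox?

Yes

P3: Team Beta 80/141 = 56.7%, Team Alpha 8/11 = 72.7% → Team Alpha
P2: Team Beta 56/102 = 54.9%, Team Alpha 51/86 = 59.3% → Team Alpha
P1: Team Beta 25/55 = 45.5%, Team Alpha 35/59 = 59.3% → Team Alpha
P0: Team Beta 6/24 = 25.0%, Team Alpha 72/211 = 34.1% → Team Alpha
Overall: Team Beta 167/322 = 51.9%, Team Alpha 166/367 = 45.2% → Team Beta
Team Alpha wins each ticket group but Team Beta wins overall — the comparison reverses. Team Alpha's tickets skew toward P0, which has a lower base rate.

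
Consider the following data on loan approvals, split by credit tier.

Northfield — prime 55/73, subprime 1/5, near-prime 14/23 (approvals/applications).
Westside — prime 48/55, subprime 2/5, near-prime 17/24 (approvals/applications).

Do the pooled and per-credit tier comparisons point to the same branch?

Yes

Prime: Northfield 55/73 = 75.3%, Westside 48/55 = 87.3% → Westside
Subprime: Northfield 1/5 = 20.0%, Westside 2/5 = 40.0% → Westside
Near-prime: Northfield 14/23 = 60.9%, Westside 17/24 = 70.8% → Westside
Overall: Northfield 70/101 = 69.3%, Westside 67/84 = 79.8% → Westside
Westside wins overall and in every credit group — no reversal.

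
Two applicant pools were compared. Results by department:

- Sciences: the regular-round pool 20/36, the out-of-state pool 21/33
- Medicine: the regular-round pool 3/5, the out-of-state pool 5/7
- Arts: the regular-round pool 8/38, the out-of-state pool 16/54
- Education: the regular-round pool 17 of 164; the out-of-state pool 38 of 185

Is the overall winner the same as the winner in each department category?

Yes

Sciences: the regular-round pool 20/36 = 55.6%, the out-of-state pool 21/33 = 63.6% → the out-of-state pool
Medicine: the regular-round pool 3/5 = 60.0%, the out-of-state pool 5/7 = 71.4% → the out-of-state pool
Arts: the regular-round pool 8/38 = 21.1%, the out-of-state pool 16/54 = 29.6% → the out-of-state pool
Education: the regular-round pool 17/164 = 10.4%, the out-of-state pool 38/185 = 20.5% → the out-of-state pool
Overall: the regular-round pool 48/243 = 19.8%, the out-of-state pool 80/279 = 28.7% → the out-of-state pool
The out-of-state pool wins overall and in every department group — no reversal.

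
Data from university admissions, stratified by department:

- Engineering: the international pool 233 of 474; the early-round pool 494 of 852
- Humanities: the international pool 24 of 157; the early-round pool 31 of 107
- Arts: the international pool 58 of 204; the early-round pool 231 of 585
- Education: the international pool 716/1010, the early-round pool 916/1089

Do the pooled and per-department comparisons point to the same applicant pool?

Engineering: the international pool 233/474 = 49.2%, the early-round pool 494/852 = 58.0% → the early-round pool
Humanities: the international pool 24/157 = 15.3%, the early-round pool 31/107 = 29.0% → the early-round pool
Arts: the international pool 58/204 = 28.4%, the early-round pool 231/585 = 39.5% → the early-round pool
Education: the international pool 716/1010 = 70.9%, the early-round pool 916/1089 = 84.1% → the early-round pool
Overall: the international pool 1031/1845 = 55.9%, the early-round pool 1672/2633 = 63.5% → the early-round pool
The early-round pool wins overall and in every department group — no reversal.

Yes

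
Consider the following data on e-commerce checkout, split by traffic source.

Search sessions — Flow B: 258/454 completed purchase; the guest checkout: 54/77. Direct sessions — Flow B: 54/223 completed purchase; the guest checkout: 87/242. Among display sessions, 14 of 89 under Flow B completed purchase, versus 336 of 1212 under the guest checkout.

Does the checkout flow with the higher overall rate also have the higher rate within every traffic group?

No

Search: Flow B 258/454 = 56.8%, the guest checkout 54/77 = 70.1% → the guest checkout
Direct: Flow B 54/223 = 24.2%, the guest checkout 87/242 = 36.0% → the guest checkout
Display: Flow B 14/89 = 15.7%, the guest checkout 336/1212 = 27.7% → the guest checkout
Overall: Flow B 326/766 = 42.6%, the guest checkout 477/1531 = 31.2% → Flow B
The guest checkout wins each traffic group but Flow B wins overall — the comparison reverses. The guest checkout's sessions skew toward display, which has a lower base rate.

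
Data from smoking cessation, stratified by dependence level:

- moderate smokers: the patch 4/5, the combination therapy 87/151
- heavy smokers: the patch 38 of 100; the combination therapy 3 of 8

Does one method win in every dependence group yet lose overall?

Moderate smokers: the patch 4/5 = 80.0%, the combination therapy 87/151 = 57.6% → the patch
Heavy smokers: the patch 38/100 = 38.0%, the combination therapy 3/8 = 37.5% → the patch
Overall: the patch 42/105 = 40.0%, the combination therapy 90/159 = 56.6% → the combination therapy
The patch wins each dependence group but the combination therapy wins overall — the comparison reverses. The patch's participants skew toward heavy smokers, which has a lower base rate.

Yes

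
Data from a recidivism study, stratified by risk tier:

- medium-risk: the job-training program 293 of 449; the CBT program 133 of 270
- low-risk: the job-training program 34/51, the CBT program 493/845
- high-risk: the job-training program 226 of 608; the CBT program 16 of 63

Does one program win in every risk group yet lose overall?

Medium-risk: the job-training program 293/449 = 65.3%, the CBT program 133/270 = 49.3% → the job-training program
Low-risk: the job-training program 34/51 = 66.7%, the CBT program 493/845 = 58.3% → the job-training program
High-risk: the job-training program 226/608 = 37.2%, the CBT program 16/63 = 25.4% → the job-training program
Overall: the job-training program 553/1108 = 49.9%, the CBT program 642/1178 = 54.5% → the CBT program
The job-training program wins each risk group but the CBT program wins overall — the comparison reverses. The job-training program's participants skew toward high-risk, which has a lower base rate.

Yes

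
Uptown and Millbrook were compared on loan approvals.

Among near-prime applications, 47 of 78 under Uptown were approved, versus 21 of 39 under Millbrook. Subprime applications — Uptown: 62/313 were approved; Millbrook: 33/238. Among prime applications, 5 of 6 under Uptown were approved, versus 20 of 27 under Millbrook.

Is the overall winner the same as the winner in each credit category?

Yes

Near-prime: Uptown 47/78 = 60.3%, Millbrook 21/39 = 53.8% → Uptown
Subprime: Uptown 62/313 = 19.8%, Millbrook 33/238 = 13.9% → Uptown
Prime: Uptown 5/6 = 83.3%, Millbrook 20/27 = 74.1% → Uptown
Overall: Uptown 114/397 = 28.7%, Millbrook 74/304 = 24.3% → Uptown
Uptown wins overall and in every credit group — no reversal.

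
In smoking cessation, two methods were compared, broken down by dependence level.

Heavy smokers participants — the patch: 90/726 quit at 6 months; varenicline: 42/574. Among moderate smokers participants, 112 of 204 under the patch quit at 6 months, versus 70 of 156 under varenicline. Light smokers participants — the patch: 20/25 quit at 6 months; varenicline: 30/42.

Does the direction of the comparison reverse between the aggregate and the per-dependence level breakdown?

Heavy smokers: the patch 90/726 = 12.4%, varenicline 42/574 = 7.3% → the patch
Moderate smokers: the patch 112/204 = 54.9%, varenicline 70/156 = 44.9% → the patch
Light smokers: the patch 20/25 = 80.0%, varenicline 30/42 = 71.4% → the patch
Overall: the patch 222/955 = 23.2%, varenicline 142/772 = 18.4% → the patch
The patch wins overall and in every dependence group — no reversal.

No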